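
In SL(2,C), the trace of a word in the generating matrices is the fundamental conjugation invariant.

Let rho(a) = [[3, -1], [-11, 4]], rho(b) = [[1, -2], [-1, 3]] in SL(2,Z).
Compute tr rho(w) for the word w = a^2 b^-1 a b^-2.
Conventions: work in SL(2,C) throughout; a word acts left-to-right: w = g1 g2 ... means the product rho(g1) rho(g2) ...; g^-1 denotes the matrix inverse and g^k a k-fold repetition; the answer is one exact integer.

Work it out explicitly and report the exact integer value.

3440

rho(a) = [[3, -1], [-11, 4]]
... * rho(a) = [[3, -1], [-11, 4]]  ->  [[20, -7], [-77, 27]]
... * rho(b^-1) = [[3, 2], [1, 1]]  ->  [[53, 33], [-204, -127]]
... * rho(a) = [[3, -1], [-11, 4]]  ->  [[-204, 79], [785, -304]]
... * rho(b^-1) = [[3, 2], [1, 1]]  ->  [[-533, -329], [2051, 1266]]
... * rho(b^-1) = [[3, 2], [1, 1]]  ->  [[-1928, -1395], [7419, 5368]]
tr = -1928 + 5368 = 3440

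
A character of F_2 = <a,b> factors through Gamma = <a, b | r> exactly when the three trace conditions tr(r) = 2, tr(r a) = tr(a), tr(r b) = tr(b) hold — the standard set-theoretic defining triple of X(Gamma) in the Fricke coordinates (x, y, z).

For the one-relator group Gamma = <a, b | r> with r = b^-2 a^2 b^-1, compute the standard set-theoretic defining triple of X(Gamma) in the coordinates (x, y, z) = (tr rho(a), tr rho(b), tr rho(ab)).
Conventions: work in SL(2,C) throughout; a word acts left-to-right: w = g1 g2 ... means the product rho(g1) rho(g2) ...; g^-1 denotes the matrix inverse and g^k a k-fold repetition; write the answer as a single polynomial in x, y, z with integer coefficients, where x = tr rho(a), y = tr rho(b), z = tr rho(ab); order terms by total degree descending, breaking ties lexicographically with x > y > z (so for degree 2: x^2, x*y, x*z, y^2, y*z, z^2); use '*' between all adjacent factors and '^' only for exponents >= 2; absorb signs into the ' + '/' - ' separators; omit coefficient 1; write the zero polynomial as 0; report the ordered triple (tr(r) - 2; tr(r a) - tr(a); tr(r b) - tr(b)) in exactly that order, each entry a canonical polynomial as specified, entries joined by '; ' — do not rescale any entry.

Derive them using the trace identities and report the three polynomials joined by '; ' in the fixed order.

x^2*y^3 - x*y^2*z - 2*x^2*y - y^3 + x*z + 3*y - 2; x^3*y^3 - 2*x^2*y^2*z - x^3*y - x*y^3 + x*y*z^2 + x^2*z + y^2*z + x*y - x - z; x^2*y^2 - x*y*z - x^2 - y^2 - y + 2

trace(a^2) = trace(a) * trace(a) - trace(1) = x^2 - 2
trace(a^2 b) = trace(a) * trace(b a) - trace(b) = x*z - y
trace(b^-1 a^2) = trace(a^2) * trace(b) - trace(a^2 b) = x^2*y - x*z - y
trace(a^2 b^-2) = trace(b^-1 a^2) * trace(b) - trace(b^-1 a^2 b) = x^2*y^2 - x*y*z - x^2 - y^2 + 2
trace(b^-2 a^2 b^-1) = trace(a^2 b^-2) * trace(b) - trace(a^2 b^-1) = x^2*y^3 - x*y^2*z - 2*x^2*y - y^3 + x*z + 3*y
trace(a^3) = trace(a) * trace(a^2) - trace(a) = x^3 - 3*x
trace(a^3 b) = trace(a) * trace(a b a) - trace(a b) = x^2*z - x*y - z
trace(a^2 b^-1 a) = trace(a^3) * trace(b) - trace(a^3 b) = x^3*y - x^2*z - 2*x*y + z
trace(b a b a) = trace(b a) * trace(b a) - trace(1)   [split at repeated b] = z^2 - 2
trace(b a b) = trace(b) * trace(a b) - trace(a) = y*z - x
trace(a b a^2 b) = trace(a) * trace(b a b a) - trace(b a b) = x*z^2 - y*z - x
trace(a^2 b^-1 a b) = trace(a b a^2) * trace(b) - trace(a b a^2 b) = x^2*y*z - x*y^2 - x*z^2 + x
trace(a^2 b^-1 a b^-1) = trace(a^2 b^-1 a) * trace(b) - trace(a^2 b^-1 a b) = x^3*y^2 - 2*x^2*y*z - x*y^2 + x*z^2 + y*z - x
trace(b^-2 a^2 b^-1 a) = trace(a^2 b^-1 a b^-1) * trace(b) - trace(a^2 b^-1 a) = x^3*y^3 - 2*x^2*y^2*z - x^3*y - x*y^3 + x*y*z^2 + x^2*z + y^2*z + x*y - z
assemble the triple (trace(r) - 2; trace(r a) - x; trace(r b) - y)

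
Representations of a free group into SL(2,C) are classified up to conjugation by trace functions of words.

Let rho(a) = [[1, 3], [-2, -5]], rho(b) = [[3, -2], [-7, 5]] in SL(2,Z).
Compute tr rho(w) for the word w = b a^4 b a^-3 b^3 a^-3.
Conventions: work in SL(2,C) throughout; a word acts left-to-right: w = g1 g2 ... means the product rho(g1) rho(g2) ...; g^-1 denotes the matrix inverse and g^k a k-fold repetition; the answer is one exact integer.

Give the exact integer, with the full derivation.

rho(b) = [[3, -2], [-7, 5]]
... * rho(a) = [[1, 3], [-2, -5]]  ->  [[7, 19], [-17, -46]]
... * rho(a) = [[1, 3], [-2, -5]]  ->  [[-31, -74], [75, 179]]
... * rho(a) = [[1, 3], [-2, -5]]  ->  [[117, 277], [-283, -670]]
... * rho(a) = [[1, 3], [-2, -5]]  ->  [[-437, -1034], [1057, 2501]]
... * rho(b) = [[3, -2], [-7, 5]]  ->  [[5927, -4296], [-14336, 10391]]
... * rho(a^-1) = [[-5, -3], [2, 1]]  ->  [[-38227, -22077], [92462, 53399]]
... * rho(a^-1) = [[-5, -3], [2, 1]]  ->  [[146981, 92604], [-355512, -223987]]
... * rho(a^-1) = [[-5, -3], [2, 1]]  ->  [[-549697, -348339], [1329586, 842549]]
... * rho(b) = [[3, -2], [-7, 5]]  ->  [[789282, -642301], [-1909085, 1553573]]
... * rho(b) = [[3, -2], [-7, 5]]  ->  [[6863953, -4790069], [-16602266, 11586035]]
... * rho(b) = [[3, -2], [-7, 5]]  ->  [[54122342, -37678251], [-130909043, 91134707]]
... * rho(a^-1) = [[-5, -3], [2, 1]]  ->  [[-345968212, -200045277], [836814629, 483861836]]
... * rho(a^-1) = [[-5, -3], [2, 1]]  ->  [[1329750506, 837859359], [-3216349473, -2026582051]]
... * rho(a^-1) = [[-5, -3], [2, 1]]  ->  [[-4973033812, -3151392159], [12028583263, 7622466368]]
tr = -4973033812 + 7622466368 = 2649432556

2649432556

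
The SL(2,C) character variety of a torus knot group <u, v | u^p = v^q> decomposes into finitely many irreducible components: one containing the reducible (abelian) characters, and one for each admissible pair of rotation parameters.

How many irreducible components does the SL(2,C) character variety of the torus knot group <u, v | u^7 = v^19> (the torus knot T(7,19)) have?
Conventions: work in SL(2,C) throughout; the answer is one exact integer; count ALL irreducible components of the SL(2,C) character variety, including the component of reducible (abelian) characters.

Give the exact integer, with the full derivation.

55

For T(7,19): irreducibility forces the central element u^7 = v^19 to one of +I, -I.
This locks tr(u) to 2*cos(pi*alpha/7), alpha in 1..6, and tr(v) to 2*cos(pi*beta/19), beta in 1..18, on each component of irreducible characters.
Consistency of u^7 = (-1)^alpha I with v^19 = (-1)^beta I forces alpha = beta (mod 2).
Counting: 3 odd alphas x 9 odd betas + 3 even alphas x 9 even betas = 27 + 27 = 54.
components with irreducible characters: 54; plus the single component of reducible (abelian) characters: total 55.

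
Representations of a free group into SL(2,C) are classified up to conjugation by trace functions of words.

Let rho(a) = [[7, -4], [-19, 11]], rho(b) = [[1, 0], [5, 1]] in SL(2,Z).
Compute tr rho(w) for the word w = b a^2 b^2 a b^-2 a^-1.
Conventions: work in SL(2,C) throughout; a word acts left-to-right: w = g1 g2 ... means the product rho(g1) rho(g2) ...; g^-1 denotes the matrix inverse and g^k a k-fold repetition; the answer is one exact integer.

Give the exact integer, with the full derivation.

rho(b) = [[1, 0], [5, 1]]
... * rho(a) = [[7, -4], [-19, 11]]  ->  [[7, -4], [16, -9]]
... * rho(a) = [[7, -4], [-19, 11]]  ->  [[125, -72], [283, -163]]
... * rho(b) = [[1, 0], [5, 1]]  ->  [[-235, -72], [-532, -163]]
... * rho(b) = [[1, 0], [5, 1]]  ->  [[-595, -72], [-1347, -163]]
... * rho(a) = [[7, -4], [-19, 11]]  ->  [[-2797, 1588], [-6332, 3595]]
... * rho(b^-1) = [[1, 0], [-5, 1]]  ->  [[-10737, 1588], [-24307, 3595]]
... * rho(b^-1) = [[1, 0], [-5, 1]]  ->  [[-18677, 1588], [-42282, 3595]]
... * rho(a^-1) = [[11, 4], [19, 7]]  ->  [[-175275, -63592], [-396797, -143963]]
tr = -175275 + -143963 = -319238

-319238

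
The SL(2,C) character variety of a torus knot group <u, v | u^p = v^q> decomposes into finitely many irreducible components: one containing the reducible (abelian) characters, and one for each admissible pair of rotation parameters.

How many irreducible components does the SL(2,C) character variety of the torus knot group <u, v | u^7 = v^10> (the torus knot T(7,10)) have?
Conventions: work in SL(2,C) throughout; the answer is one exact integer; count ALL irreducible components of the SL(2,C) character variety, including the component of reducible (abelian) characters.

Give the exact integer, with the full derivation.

In the torus knot group T(7,10), u^7 = v^10 is central, so an irreducible representation sends it to +I or -I (Schur).
On an irreducible component, tr(u) is locked at 2*cos(pi*alpha/7) for some alpha in 1..6, and tr(v) at 2*cos(pi*beta/10) for some beta in 1..9.
Consistency of u^7 = (-1)^alpha I with v^10 = (-1)^beta I forces alpha = beta (mod 2).
count pairs: odd alpha (3 choices) x odd beta (5), plus even alpha (3) x even beta (4): 3*5 + 3*4 = 27.
That is 27 components of irreducible characters, and with the reducible (abelian) component the total is 28.

28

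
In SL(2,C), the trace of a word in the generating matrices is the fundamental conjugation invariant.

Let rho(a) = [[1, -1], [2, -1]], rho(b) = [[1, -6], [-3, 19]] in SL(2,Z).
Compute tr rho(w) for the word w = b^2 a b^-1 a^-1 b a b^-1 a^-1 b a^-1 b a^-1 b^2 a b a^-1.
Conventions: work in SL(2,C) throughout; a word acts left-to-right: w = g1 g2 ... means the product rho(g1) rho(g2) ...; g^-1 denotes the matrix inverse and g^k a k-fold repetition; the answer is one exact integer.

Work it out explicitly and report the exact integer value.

-269020089123473

rho(b) = [[1, -6], [-3, 19]]
... * rho(b) = [[1, -6], [-3, 19]]  ->  [[19, -120], [-60, 379]]
... * rho(a) = [[1, -1], [2, -1]]  ->  [[-221, 101], [698, -319]]
... * rho(b^-1) = [[19, 6], [3, 1]]  ->  [[-3896, -1225], [12305, 3869]]
... * rho(a^-1) = [[-1, 1], [-2, 1]]  ->  [[6346, -5121], [-20043, 16174]]
... * rho(b) = [[1, -6], [-3, 19]]  ->  [[21709, -135375], [-68565, 427564]]
... * rho(a) = [[1, -1], [2, -1]]  ->  [[-249041, 113666], [786563, -358999]]
... * rho(b^-1) = [[19, 6], [3, 1]]  ->  [[-4390781, -1380580], [13867700, 4360379]]
... * rho(a^-1) = [[-1, 1], [-2, 1]]  ->  [[7151941, -5771361], [-22588458, 18228079]]
... * rho(b) = [[1, -6], [-3, 19]]  ->  [[24466024, -152567505], [-77272695, 481864249]]
... * rho(a^-1) = [[-1, 1], [-2, 1]]  ->  [[280668986, -128101481], [-886455803, 404591554]]
... * rho(b) = [[1, -6], [-3, 19]]  ->  [[664973429, -4117942055], [-2100230465, 13005974344]]
... * rho(a^-1) = [[-1, 1], [-2, 1]]  ->  [[7570910681, -3452968626], [-23911718223, 10905743879]]
... * rho(b) = [[1, -6], [-3, 19]]  ->  [[17929816559, -111031867980], [-56628949860, 350679443039]]
... * rho(b) = [[1, -6], [-3, 19]]  ->  [[351025420499, -2217184390974], [-1108667278977, 7002683116901]]
... * rho(a) = [[1, -1], [2, -1]]  ->  [[-4083343361449, 1866158970475], [12896698954825, -5894015837924]]
... * rho(b) = [[1, -6], [-3, 19]]  ->  [[-9681820272874, 59957080607719], [30578746468597, -189366494649506]]
... * rho(a^-1) = [[-1, 1], [-2, 1]]  ->  [[-110232340942564, 50275260334845], [348154242830415, -158787748180909]]
tr = -110232340942564 + -158787748180909 = -269020089123473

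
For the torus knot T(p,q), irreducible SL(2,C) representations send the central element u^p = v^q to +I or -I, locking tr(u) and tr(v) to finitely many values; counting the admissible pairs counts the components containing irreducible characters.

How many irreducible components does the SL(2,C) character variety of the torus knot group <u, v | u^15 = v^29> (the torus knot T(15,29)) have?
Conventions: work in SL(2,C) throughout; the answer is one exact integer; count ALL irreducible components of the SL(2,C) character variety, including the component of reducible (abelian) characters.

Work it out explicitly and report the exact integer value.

197

In the torus knot group T(15,29), u^15 = v^29 is central, so an irreducible representation sends it to +I or -I (Schur).
This locks tr(u) to 2*cos(pi*alpha/15), alpha in 1..14, and tr(v) to 2*cos(pi*beta/29), beta in 1..28, on each component of irreducible characters.
Consistency of u^15 = (-1)^alpha I with v^29 = (-1)^beta I forces alpha = beta (mod 2).
count pairs: odd alpha (7 choices) x odd beta (14), plus even alpha (7) x even beta (14): 7*14 + 7*14 = 196.
components with irreducible characters: 196; plus the single component of reducible (abelian) characters: total 197.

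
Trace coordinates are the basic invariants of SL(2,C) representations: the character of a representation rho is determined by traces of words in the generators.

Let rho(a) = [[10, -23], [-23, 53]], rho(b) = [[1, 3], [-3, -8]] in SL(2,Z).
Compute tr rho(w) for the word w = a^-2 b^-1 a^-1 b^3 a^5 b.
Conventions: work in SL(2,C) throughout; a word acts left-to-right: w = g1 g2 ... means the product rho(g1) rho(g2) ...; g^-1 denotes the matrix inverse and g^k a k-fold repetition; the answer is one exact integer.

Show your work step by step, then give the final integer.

-141142357825080563

rho(a^-1) = [[53, 23], [23, 10]]
... * rho(a^-1) = [[53, 23], [23, 10]]  ->  [[3338, 1449], [1449, 629]]
... * rho(b^-1) = [[-8, -3], [3, 1]]  ->  [[-22357, -8565], [-9705, -3718]]
... * rho(a^-1) = [[53, 23], [23, 10]]  ->  [[-1381916, -599861], [-599879, -260395]]
... * rho(b) = [[1, 3], [-3, -8]]  ->  [[417667, 653140], [181306, 283523]]
... * rho(b) = [[1, 3], [-3, -8]]  ->  [[-1541753, -3972119], [-669263, -1724266]]
... * rho(b) = [[1, 3], [-3, -8]]  ->  [[10374604, 27151693], [4503535, 11786339]]
... * rho(a) = [[10, -23], [-23, 53]]  ->  [[-520742899, 1200423837], [-226050447, 521094662]]
... * rho(a) = [[10, -23], [-23, 53]]  ->  [[-32817177241, 75599550038], [-14245681696, 32817177367]]
... * rho(a) = [[10, -23], [-23, 53]]  ->  [[-2066961423284, 4761571228557], [-897251896401, 2066961079459]]
... * rho(a) = [[10, -23], [-23, 53]]  ->  [[-130185752489651, 299903387849053], [-56512623791567, 130185730828550]]
... * rho(a) = [[10, -23], [-23, 53]]  ->  [[-8199635445424729, 18889151863261782], [-3559398046972320, 8199634081119191]]
... * rho(b) = [[1, 3], [-3, -8]]  ->  [[-64867091035210075, -175712121242368443], [-28158300290329893, -76275266789870488]]
tr = -64867091035210075 + -76275266789870488 = -141142357825080563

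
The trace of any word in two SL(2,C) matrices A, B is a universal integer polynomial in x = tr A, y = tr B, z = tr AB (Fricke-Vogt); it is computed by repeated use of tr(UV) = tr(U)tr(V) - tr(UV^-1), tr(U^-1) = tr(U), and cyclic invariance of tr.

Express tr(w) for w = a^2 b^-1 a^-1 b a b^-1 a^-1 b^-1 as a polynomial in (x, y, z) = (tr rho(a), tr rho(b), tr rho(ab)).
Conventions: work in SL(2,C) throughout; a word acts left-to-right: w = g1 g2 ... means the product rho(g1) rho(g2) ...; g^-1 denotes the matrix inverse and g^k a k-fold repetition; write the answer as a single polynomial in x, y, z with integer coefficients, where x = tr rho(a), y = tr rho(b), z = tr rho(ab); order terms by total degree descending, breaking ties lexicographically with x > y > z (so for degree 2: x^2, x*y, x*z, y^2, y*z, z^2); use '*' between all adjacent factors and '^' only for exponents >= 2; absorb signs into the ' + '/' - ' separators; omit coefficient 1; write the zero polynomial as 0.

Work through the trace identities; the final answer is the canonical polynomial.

trace(a b^-1) = trace(a) trace(b) - trace(a b)   [inverse elimination on b] = x*y - z
apply: trace(a^2 b) = trace(a) trace(b a) - trace(b)   [square of a] = x*z - y
apply: trace(b^2 a) = trace(b) trace(a b) - trace(a)   [square of b] = y*z - x
use: trace(b^2) = trace(b) trace(b) - trace(1)   [square of b] = y^2 - 2
apply: trace(b^2 a^2) = trace(a) trace(b^2 a) - trace(b^2)   [square of a] = x*y*z - x^2 - y^2 + 2
apply: trace(b a^3 b) = trace(a) trace(b^2 a^2) - trace(b^2 a)   [square of a] = x^2*y*z - x^3 - x*y^2 - y*z + 3*x
trace(b a b a) = trace(a b) trace(a b) - trace(1)   [split at a repeated a] = z^2 - 2
trace(a b a b a) = trace(a) trace(b a b a) - trace(b a b)   [square of a] = x*z^2 - y*z - x
apply: trace(b a^3 b a) = trace(a) trace(a b a b a) - trace(a b a b)   [square of a] = x^2*z^2 - x*y*z - x^2 - z^2 + 2
trace(a^3 b a^-1 b) = trace(b a^3 b) trace(a) - trace(b a^3 b a)   [inverse elimination on a] = x^3*y*z - x^4 - x^2*y^2 - x^2*z^2 + 4*x^2 + z^2 - 2
trace(a b a^-1 b^-1 a^2) = trace(a^3 b a^-1) trace(b) - trace(a^3 b a^-1 b)   [inverse elimination on b] = -x^3*y*z + x^4 + x^2*y^2 + x^2*z^2 + x*y*z - 4*x^2 - y^2 - z^2 + 2
apply: trace(a b a b a b) = trace(a b a b) trace(a b) - trace(b a)   [split at a repeated a] = z^3 - 3*z
trace(a b^-1 a b a b) = trace(a b a b a) trace(b) - trace(a b a b a b)   [inverse elimination on b] = x*y*z^2 - y^2*z - z^3 - x*y + 3*z
trace(b a b^2 a) = trace(b) trace(a b a b) - trace(a b a)   [square of b] = y*z^2 - x*z - y
use: trace(b a b^2) = trace(b) trace(a b^2) - trace(a b)   [square of b] = y^2*z - x*y - z
trace(b a b^2 a^2) = trace(a) trace(b a b^2 a) - trace(b a b^2)   [square of a] = x*y*z^2 - x^2*z - y^2*z + z
trace(a b a b^2 a^2) = trace(a) trace(b a b^2 a^2) - trace(b a b^2 a)   [square of a] = x^2*y*z^2 - x^3*z - x*y^2*z - y*z^2 + 2*x*z + y
trace(a^2 b a b a b) = trace(a) trace(b a b a b a) - trace(b a b a b)   [square of a] = x*z^3 - y*z^2 - 2*x*z + y
use: trace(a b a b^2 a^2 b) = trace(b) trace(a^2 b a b a b) - trace(a^2 b a b a)   [square of b] = x*y*z^3 - x^2*z^2 - y^2*z^2 - x*y*z + x^2 + y^2 + z^2 - 2
use: trace(b a^2 b^-1 a b a b) = trace(a b a b^2 a^2) trace(b) - trace(a b a b^2 a^2 b)   [inverse elimination on b] = x^2*y^2*z^2 - x^3*y*z - x*y^3*z - x*y*z^3 + x^2*z^2 + 3*x*y*z - x^2 - z^2 + 2
trace(a b a b a b a^2) = trace(a) trace(b a b a b a^2) - trace(b a b a b a)   [square of a] = x^2*z^3 - x*y*z^2 - 2*x^2*z - z^3 + x*y + 3*z
use: trace(b a b a b a b a) = trace(b a) trace(b a b a b a) - trace(b^-1 a^-1 b^-1 a^-1)   [split at a repeated b] = z^4 - 4*z^2 + 2
trace(b a b a b a b) = trace(b) trace(a b a b a b) - trace(a b a b a)   [square of b] = y*z^3 - x*z^2 - 2*y*z + x
apply: trace(a b a b a b a^2 b) = trace(a) trace(b a b a b a b a) - trace(b a b a b a b)   [square of a] = x*z^4 - y*z^3 - 3*x*z^2 + 2*y*z + x
use: trace(b a^2 b^-1 a b a b a) = trace(a b a b a b a^2) trace(b) - trace(a b a b a b a^2 b)   [inverse elimination on b] = x^2*y*z^3 - x*y^2*z^2 - x*z^4 - 2*x^2*y*z + x*y^2 + 3*x*z^2 + y*z - x
use: trace(a^2 b^-1 a b a b a^-1 b) = trace(b a^2 b^-1 a b a b) trace(a) - trace(b a^2 b^-1 a b a b a)   [inverse elimination on a] = x^3*y^2*z^2 - x^4*y*z - x^2*y^3*z - 2*x^2*y*z^3 + x^3*z^2 + x*y^2*z^2 + x*z^4 + 5*x^2*y*z - x^3 - x*y^2 - 4*x*z^2 - y*z + 3*x
use: trace(b a b a^-1 b^-1 a^2 b^-1 a) = trace(a^2 b^-1 a b a b a^-1) trace(b) - trace(a^2 b^-1 a b a b a^-1 b)   [inverse elimination on b] = -x^3*y^2*z^2 + x^4*y*z + x^2*y^3*z + 2*x^2*y*z^3 - x^3*z^2 - x*z^4 - 5*x^2*y*z - y^3*z - y*z^3 + x^3 + 4*x*z^2 + 4*y*z - 3*x
trace(a^-1 b^-1 a^2 b^-1 a^-1 b a b) = trace(b a b a^-1 b^-1 a^2 b^-1) trace(a) - trace(b a b a^-1 b^-1 a^2 b^-1 a)   [inverse elimination on a] = x^3*y^2*z^2 - 2*x^4*y*z - x^2*y^3*z - 2*x^2*y*z^3 + x^5 + x^3*y^2 + 2*x^3*z^2 + x*z^4 + 6*x^2*y*z + y^3*z + y*z^3 - 5*x^3 - x*y^2 - 5*x*z^2 - 4*y*z + 5*x
trace(a^2 b^-1 a^-1 b a b^-1 a^-1 b^-1) = trace(a^-1 b^-1 a^2 b^-1 a^-1 b a) trace(b) - trace(a^-1 b^-1 a^2 b^-1 a^-1 b a b)   [inverse elimination on b] = -x^3*y^2*z^2 + 2*x^4*y*z + x^2*y^3*z + 2*x^2*y*z^3 - x^5 - x^3*y^2 - 2*x^3*z^2 - x*z^4 - 6*x^2*y*z - y^3*z - y*z^3 + 5*x^3 + 2*x*y^2 + 5*x*z^2 + 3*y*z - 5*x

-x^3*y^2*z^2 + 2*x^4*y*z + x^2*y^3*z + 2*x^2*y*z^3 - x^5 - x^3*y^2 - 2*x^3*z^2 - x*z^4 - 6*x^2*y*z - y^3*z - y*z^3 + 5*x^3 + 2*x*y^2 + 5*x*z^2 + 3*y*z - 5*x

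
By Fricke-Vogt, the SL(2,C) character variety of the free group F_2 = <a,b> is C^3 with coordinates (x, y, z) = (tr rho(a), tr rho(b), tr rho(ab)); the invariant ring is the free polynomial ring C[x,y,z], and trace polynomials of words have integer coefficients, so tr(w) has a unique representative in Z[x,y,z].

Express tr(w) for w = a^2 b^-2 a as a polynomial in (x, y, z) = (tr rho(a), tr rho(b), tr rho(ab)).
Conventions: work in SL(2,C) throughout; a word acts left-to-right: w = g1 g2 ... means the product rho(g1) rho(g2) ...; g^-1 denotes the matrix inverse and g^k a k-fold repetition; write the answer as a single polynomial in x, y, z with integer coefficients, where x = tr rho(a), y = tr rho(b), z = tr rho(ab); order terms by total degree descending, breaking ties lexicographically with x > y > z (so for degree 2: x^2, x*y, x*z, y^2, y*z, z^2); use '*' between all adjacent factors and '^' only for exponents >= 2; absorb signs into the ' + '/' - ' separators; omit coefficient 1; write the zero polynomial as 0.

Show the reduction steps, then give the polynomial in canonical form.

x^3*y^2 - x^2*y*z - x^3 - 2*x*y^2 + y*z + 3*x

and trace(a^2) = trace(a) trace(a) - trace(1) = x^2 - 2
next, trace(a^3) = trace(a) trace(a^2) - trace(a) = x^3 - 3*x
and trace(b a^2) = trace(a) trace(b a) - trace(b) = x*z - y
next, trace(a^3 b) = trace(a) trace(b a^2) - trace(b a) = x^2*z - x*y - z
and trace(b^-1 a^3) = trace(a^3) trace(b) - trace(a^3 b) = x^3*y - x^2*z - 2*x*y + z
trace(a^2 b^-2 a) = trace(b^-1 a^3) trace(b) - trace(b^-1 a^3 b) = x^3*y^2 - x^2*y*z - x^3 - 2*x*y^2 + y*z + 3*x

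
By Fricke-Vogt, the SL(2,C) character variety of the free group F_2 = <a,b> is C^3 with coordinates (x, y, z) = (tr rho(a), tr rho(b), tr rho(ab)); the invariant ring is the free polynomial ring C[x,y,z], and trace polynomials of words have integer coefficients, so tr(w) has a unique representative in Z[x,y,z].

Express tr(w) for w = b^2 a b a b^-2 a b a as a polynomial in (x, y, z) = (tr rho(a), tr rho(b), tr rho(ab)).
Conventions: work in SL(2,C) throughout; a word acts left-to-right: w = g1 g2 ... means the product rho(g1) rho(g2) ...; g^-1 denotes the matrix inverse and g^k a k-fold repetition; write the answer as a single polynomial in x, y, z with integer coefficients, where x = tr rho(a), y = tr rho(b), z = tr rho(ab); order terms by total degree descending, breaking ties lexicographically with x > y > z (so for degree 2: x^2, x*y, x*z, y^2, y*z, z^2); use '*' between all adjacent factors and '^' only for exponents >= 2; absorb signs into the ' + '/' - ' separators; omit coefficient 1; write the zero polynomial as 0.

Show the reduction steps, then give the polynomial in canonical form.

trace(a b a b) = trace(a b) trace(a b) - trace(1) = z^2 - 2
so trace(b a b a b a) = trace(a b) trace(a b a b) - trace(a^-1 b^-1) = z^3 - 3*z
trace(a b a) = trace(a) trace(b a) - trace(b) = x*z - y
trace(b a b a b) = trace(b) trace(a b a b) - trace(a b a) = y*z^2 - x*z - y
reduce: trace(a b a^2 b a b) = trace(a) trace(b a b a b a) - trace(b a b a b) = x*z^3 - y*z^2 - 2*x*z + y
trace(b a b) = trace(b) trace(a b) - trace(a) = y*z - x
reduce: trace(b a^2 b a) = trace(a) trace(b a b a) - trace(b a b) = x*z^2 - y*z - x
reduce: trace(b^2) = trace(b) trace(b) - trace(1) = y^2 - 2
trace(b a^2 b) = trace(a) trace(b^2 a) - trace(b^2) = x*y*z - x^2 - y^2 + 2
so trace(a b a^2 b a) = trace(a) trace(b a^2 b a) - trace(b a^2 b) = x^2*z^2 - 2*x*y*z + y^2 - 2
trace(a b a b^2 a b a) = trace(b) trace(a b a^2 b a b) - trace(a b a^2 b a) = x*y*z^3 - x^2*z^2 - y^2*z^2 + 2
trace(a b a b a b a b) = trace(a b) trace(a b a b a b) - trace(a^-1 b^-1 a^-1 b^-1) = z^4 - 4*z^2 + 2
reduce: trace(a b a b^2 a b a b) = trace(b) trace(a b a b a b a b) - trace(a b a b a b a) = y*z^4 - x*z^3 - 3*y*z^2 + 2*x*z + y
so trace(a b a b^2 a b a b^-1) = trace(a b a b^2 a b a) trace(b) - trace(a b a b^2 a b a b) = x*y^2*z^3 - x^2*y*z^2 - y^3*z^2 - y*z^4 + x*z^3 + 3*y*z^2 - 2*x*z + y
trace(b^2 a b a b^-2 a b a) = trace(a b a b^2 a b a b^-1) trace(b) - trace(a b a b^2 a b a) = x*y^3*z^3 - x^2*y^2*z^2 - y^4*z^2 - y^2*z^4 + x^2*z^2 + 4*y^2*z^2 - 2*x*y*z + y^2 - 2

x*y^3*z^3 - x^2*y^2*z^2 - y^4*z^2 - y^2*z^4 + x^2*z^2 + 4*y^2*z^2 - 2*x*y*z + y^2 - 2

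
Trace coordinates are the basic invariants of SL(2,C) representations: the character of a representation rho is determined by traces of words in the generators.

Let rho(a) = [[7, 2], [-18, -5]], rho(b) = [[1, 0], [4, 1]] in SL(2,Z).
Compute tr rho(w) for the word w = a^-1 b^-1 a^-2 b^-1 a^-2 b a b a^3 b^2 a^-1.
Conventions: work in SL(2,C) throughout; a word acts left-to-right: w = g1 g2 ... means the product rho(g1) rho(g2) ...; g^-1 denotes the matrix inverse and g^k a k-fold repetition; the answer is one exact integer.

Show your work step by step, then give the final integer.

rho(a^-1) = [[-5, -2], [18, 7]]
... * rho(b^-1) = [[1, 0], [-4, 1]]  ->  [[3, -2], [-10, 7]]
... * rho(a^-1) = [[-5, -2], [18, 7]]  ->  [[-51, -20], [176, 69]]
... * rho(a^-1) = [[-5, -2], [18, 7]]  ->  [[-105, -38], [362, 131]]
... * rho(b^-1) = [[1, 0], [-4, 1]]  ->  [[47, -38], [-162, 131]]
... * rho(a^-1) = [[-5, -2], [18, 7]]  ->  [[-919, -360], [3168, 1241]]
... * rho(a^-1) = [[-5, -2], [18, 7]]  ->  [[-1885, -682], [6498, 2351]]
... * rho(b) = [[1, 0], [4, 1]]  ->  [[-4613, -682], [15902, 2351]]
... * rho(a) = [[7, 2], [-18, -5]]  ->  [[-20015, -5816], [68996, 20049]]
... * rho(b) = [[1, 0], [4, 1]]  ->  [[-43279, -5816], [149192, 20049]]
... * rho(a) = [[7, 2], [-18, -5]]  ->  [[-198265, -57478], [683462, 198139]]
... * rho(a) = [[7, 2], [-18, -5]]  ->  [[-353251, -109140], [1217732, 376229]]
... * rho(a) = [[7, 2], [-18, -5]]  ->  [[-508237, -160802], [1752002, 554319]]
... * rho(b) = [[1, 0], [4, 1]]  ->  [[-1151445, -160802], [3969278, 554319]]
... * rho(b) = [[1, 0], [4, 1]]  ->  [[-1794653, -160802], [6186554, 554319]]
... * rho(a^-1) = [[-5, -2], [18, 7]]  ->  [[6078829, 2463692], [-20955028, -8492875]]
tr = 6078829 + -8492875 = -2414046

-2414046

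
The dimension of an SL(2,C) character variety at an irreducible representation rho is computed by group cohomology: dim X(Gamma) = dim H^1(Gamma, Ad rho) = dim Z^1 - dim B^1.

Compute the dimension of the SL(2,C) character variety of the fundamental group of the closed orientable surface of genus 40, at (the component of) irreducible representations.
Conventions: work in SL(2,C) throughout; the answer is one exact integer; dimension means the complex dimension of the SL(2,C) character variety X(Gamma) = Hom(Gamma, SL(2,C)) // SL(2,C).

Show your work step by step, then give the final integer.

234

The genus-40 surface group: 2g = 80 generators, one relator prod [a_i, b_i].
A cocycle assigns one sl_2 vector per generator subject to the relator condition d_2(z) = 0: dim of the unconstrained space is 3*2g = 240.
d_2 is surjective at irreducible rho (its cokernel H^2 is dual to H^0 = 0), so dim Z^1 = 240 - 3 = 237.
Coboundaries contribute dim B^1 = 3 (injective at irreducible rho).
dim H^1 = 237 - 3 = 234 = dim X.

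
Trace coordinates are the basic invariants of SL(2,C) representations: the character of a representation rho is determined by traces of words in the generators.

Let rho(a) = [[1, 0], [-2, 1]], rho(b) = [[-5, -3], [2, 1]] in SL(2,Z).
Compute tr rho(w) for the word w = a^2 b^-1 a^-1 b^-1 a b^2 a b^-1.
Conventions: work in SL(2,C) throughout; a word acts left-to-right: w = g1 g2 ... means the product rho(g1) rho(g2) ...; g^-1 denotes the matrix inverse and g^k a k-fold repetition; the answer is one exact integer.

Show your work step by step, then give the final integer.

-5494

rho(a) = [[1, 0], [-2, 1]]
... * rho(a) = [[1, 0], [-2, 1]]  ->  [[1, 0], [-4, 1]]
... * rho(b^-1) = [[1, 3], [-2, -5]]  ->  [[1, 3], [-6, -17]]
... * rho(a^-1) = [[1, 0], [2, 1]]  ->  [[7, 3], [-40, -17]]
... * rho(b^-1) = [[1, 3], [-2, -5]]  ->  [[1, 6], [-6, -35]]
... * rho(a) = [[1, 0], [-2, 1]]  ->  [[-11, 6], [64, -35]]
... * rho(b) = [[-5, -3], [2, 1]]  ->  [[67, 39], [-390, -227]]
... * rho(b) = [[-5, -3], [2, 1]]  ->  [[-257, -162], [1496, 943]]
... * rho(a) = [[1, 0], [-2, 1]]  ->  [[67, -162], [-390, 943]]
... * rho(b^-1) = [[1, 3], [-2, -5]]  ->  [[391, 1011], [-2276, -5885]]
tr = 391 + -5885 = -5494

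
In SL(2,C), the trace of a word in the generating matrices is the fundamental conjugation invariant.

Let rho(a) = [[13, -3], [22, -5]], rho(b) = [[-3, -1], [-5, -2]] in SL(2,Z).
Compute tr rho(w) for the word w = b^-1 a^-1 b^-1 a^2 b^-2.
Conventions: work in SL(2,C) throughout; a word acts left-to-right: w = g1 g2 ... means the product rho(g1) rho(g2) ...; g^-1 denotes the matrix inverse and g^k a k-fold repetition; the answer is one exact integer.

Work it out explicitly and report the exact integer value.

rho(b^-1) = [[-2, 1], [5, -3]]
... * rho(a^-1) = [[-5, 3], [-22, 13]]  ->  [[-12, 7], [41, -24]]
... * rho(b^-1) = [[-2, 1], [5, -3]]  ->  [[59, -33], [-202, 113]]
... * rho(a) = [[13, -3], [22, -5]]  ->  [[41, -12], [-140, 41]]
... * rho(a) = [[13, -3], [22, -5]]  ->  [[269, -63], [-918, 215]]
... * rho(b^-1) = [[-2, 1], [5, -3]]  ->  [[-853, 458], [2911, -1563]]
... * rho(b^-1) = [[-2, 1], [5, -3]]  ->  [[3996, -2227], [-13637, 7600]]
tr = 3996 + 7600 = 11596

11596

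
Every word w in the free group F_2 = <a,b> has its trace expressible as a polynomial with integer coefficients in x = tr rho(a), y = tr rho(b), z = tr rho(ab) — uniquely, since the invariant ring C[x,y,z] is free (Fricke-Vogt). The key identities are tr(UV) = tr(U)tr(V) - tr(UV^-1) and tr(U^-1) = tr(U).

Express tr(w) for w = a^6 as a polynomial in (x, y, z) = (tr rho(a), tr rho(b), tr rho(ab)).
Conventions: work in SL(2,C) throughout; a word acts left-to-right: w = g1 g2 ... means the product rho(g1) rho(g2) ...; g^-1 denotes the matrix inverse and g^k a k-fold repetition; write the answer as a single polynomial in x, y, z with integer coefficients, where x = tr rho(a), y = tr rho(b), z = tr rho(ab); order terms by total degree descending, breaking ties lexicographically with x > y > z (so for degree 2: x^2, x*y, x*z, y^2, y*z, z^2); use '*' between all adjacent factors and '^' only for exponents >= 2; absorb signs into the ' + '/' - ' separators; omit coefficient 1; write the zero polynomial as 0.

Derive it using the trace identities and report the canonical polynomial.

x^6 - 6*x^4 + 9*x^2 - 2

reduce: tr(a^2) = tr(a)*tr(a) - tr(1) = x^2 - 2
so tr(a^3) = tr(a)*tr(a^2) - tr(a) = x^3 - 3*x
tr(a^4) = tr(a)*tr(a^3) - tr(a^2) = x^4 - 4*x^2 + 2
tr(a^5) = tr(a)*tr(a^4) - tr(a^3) = x^5 - 5*x^3 + 5*x
tr(a^6) = tr(a)*tr(a^5) - tr(a^4) = x^6 - 6*x^4 + 9*x^2 - 2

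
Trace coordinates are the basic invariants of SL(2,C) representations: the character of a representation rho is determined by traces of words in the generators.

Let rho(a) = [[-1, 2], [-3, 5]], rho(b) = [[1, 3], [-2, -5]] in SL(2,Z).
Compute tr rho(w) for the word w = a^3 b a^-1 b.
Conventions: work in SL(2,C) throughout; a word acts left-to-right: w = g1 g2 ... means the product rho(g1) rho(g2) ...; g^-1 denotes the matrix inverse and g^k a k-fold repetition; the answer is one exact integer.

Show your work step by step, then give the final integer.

-13281

rho(a) = [[-1, 2], [-3, 5]]
... * rho(a) = [[-1, 2], [-3, 5]]  ->  [[-5, 8], [-12, 19]]
... * rho(a) = [[-1, 2], [-3, 5]]  ->  [[-19, 30], [-45, 71]]
... * rho(b) = [[1, 3], [-2, -5]]  ->  [[-79, -207], [-187, -490]]
... * rho(a^-1) = [[5, -2], [3, -1]]  ->  [[-1016, 365], [-2405, 864]]
... * rho(b) = [[1, 3], [-2, -5]]  ->  [[-1746, -4873], [-4133, -11535]]
tr = -1746 + -11535 = -13281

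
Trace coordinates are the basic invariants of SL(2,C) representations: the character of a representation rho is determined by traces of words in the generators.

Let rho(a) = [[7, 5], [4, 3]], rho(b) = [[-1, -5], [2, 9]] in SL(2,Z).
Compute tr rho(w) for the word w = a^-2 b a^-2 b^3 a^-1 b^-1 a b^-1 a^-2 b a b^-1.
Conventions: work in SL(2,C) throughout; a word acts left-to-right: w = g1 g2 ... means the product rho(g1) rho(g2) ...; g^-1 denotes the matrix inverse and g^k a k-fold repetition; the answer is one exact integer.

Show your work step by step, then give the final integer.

rho(a^-1) = [[3, -5], [-4, 7]]
... * rho(a^-1) = [[3, -5], [-4, 7]]  ->  [[29, -50], [-40, 69]]
... * rho(b) = [[-1, -5], [2, 9]]  ->  [[-129, -595], [178, 821]]
... * rho(a^-1) = [[3, -5], [-4, 7]]  ->  [[1993, -3520], [-2750, 4857]]
... * rho(a^-1) = [[3, -5], [-4, 7]]  ->  [[20059, -34605], [-27678, 47749]]
... * rho(b) = [[-1, -5], [2, 9]]  ->  [[-89269, -411740], [123176, 568131]]
... * rho(b) = [[-1, -5], [2, 9]]  ->  [[-734211, -3259315], [1013086, 4497299]]
... * rho(b) = [[-1, -5], [2, 9]]  ->  [[-5784419, -25662780], [7981512, 35410261]]
... * rho(a^-1) = [[3, -5], [-4, 7]]  ->  [[85297863, -150717365], [-117696508, 207964267]]
... * rho(b^-1) = [[9, 5], [-2, -1]]  ->  [[1069115497, 577206680], [-1475197106, -796446807]]
... * rho(a) = [[7, 5], [4, 3]]  ->  [[9792635199, 7077197525], [-13512166970, -9765325951]]
... * rho(b^-1) = [[9, 5], [-2, -1]]  ->  [[73979321741, 41885978470], [-102078850828, -57795508899]]
... * rho(a^-1) = [[3, -5], [-4, 7]]  ->  [[54394051343, -76694759415], [-75054516888, 105825691847]]
... * rho(a^-1) = [[3, -5], [-4, 7]]  ->  [[469961191689, -808833572620], [-648466318052, 1116052427369]]
... * rho(b) = [[-1, -5], [2, 9]]  ->  [[-2087628336929, -9629308112025], [2880571172790, 13286803436581]]
... * rho(a) = [[7, 5], [4, 3]]  ->  [[-53130630806603, -39326066020720], [73311211955854, 54263266173693]]
... * rho(b^-1) = [[9, 5], [-2, -1]]  ->  [[-399523545217987, -226327088012295], [551274375255300, 312292793605577]]
tr = -399523545217987 + 312292793605577 = -87230751612410

-87230751612410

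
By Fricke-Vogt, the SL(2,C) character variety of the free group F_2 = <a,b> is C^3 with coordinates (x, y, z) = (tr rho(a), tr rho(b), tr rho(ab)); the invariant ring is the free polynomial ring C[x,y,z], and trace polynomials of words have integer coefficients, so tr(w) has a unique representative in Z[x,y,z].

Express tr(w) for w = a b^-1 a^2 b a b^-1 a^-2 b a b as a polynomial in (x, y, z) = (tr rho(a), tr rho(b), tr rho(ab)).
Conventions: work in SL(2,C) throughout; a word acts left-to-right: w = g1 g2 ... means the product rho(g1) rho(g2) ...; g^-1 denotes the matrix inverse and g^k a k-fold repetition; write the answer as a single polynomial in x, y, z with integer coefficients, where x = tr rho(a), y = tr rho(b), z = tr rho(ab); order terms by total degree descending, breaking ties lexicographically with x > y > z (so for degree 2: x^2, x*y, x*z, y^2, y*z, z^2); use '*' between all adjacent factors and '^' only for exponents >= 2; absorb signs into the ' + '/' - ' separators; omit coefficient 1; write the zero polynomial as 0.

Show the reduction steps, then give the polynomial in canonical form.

so tr(a b a b) = tr(a b) * tr(a b) - tr(1)  (split on a) = z^2 - 2
tr(a b a) = tr(a) * tr(b a) - tr(b)  (reduce the a square) = x*z - y
tr(b^2 a b a) = tr(b) * tr(a b a b) - tr(a b a)  (reduce the b square) = y*z^2 - x*z - y
reduce: tr(b a b) = tr(b) * tr(a b) - tr(a)  (reduce the b square) = y*z - x
so tr(b^2 a b) = tr(b) * tr(b a b) - tr(b a)  (reduce the b square) = y^2*z - x*y - z
so tr(b^2 a b a^2) = tr(a) * tr(b^2 a b a) - tr(b^2 a b)  (reduce the a square) = x*y*z^2 - x^2*z - y^2*z + z
reduce: tr(a^2 b^2 a b a) = tr(a) * tr(b^2 a b a^2) - tr(b^2 a b a)  (reduce the a square) = x^2*y*z^2 - x^3*z - x*y^2*z - y*z^2 + 2*x*z + y
tr(b a b a b a) = tr(a b) * tr(a b a b) - tr(a^-1 b^-1)  (split on a) = z^3 - 3*z
so tr(a b a b a^2 b) = tr(a) * tr(b a b a b a) - tr(b a b a b)  (reduce the a square) = x*z^3 - y*z^2 - 2*x*z + y
tr(a b a b a) = tr(a) * tr(b a b a) - tr(b a b)  (reduce the a square) = x*z^2 - y*z - x
tr(a b a b a^2) = tr(a) * tr(a b a b a) - tr(a b a b)  (reduce the a square) = x^2*z^2 - x*y*z - x^2 - z^2 + 2
so tr(a^2 b^2 a b a b) = tr(b) * tr(a b a b a^2 b) - tr(a b a b a^2)  (reduce the b square) = x*y*z^3 - x^2*z^2 - y^2*z^2 - x*y*z + x^2 + y^2 + z^2 - 2
tr(b a b a b^-1 a^2 b) = tr(a^2 b^2 a b a) * tr(b) - tr(a^2 b^2 a b a b)  (eliminate b^-1) = x^2*y^2*z^2 - x^3*y*z - x*y^3*z - x*y*z^3 + x^2*z^2 + 3*x*y*z - x^2 - z^2 + 2
tr(a^2 b a b a b a) = tr(a) * tr(b a b a b a^2) - tr(b a b a b a)  (reduce the a square) = x^2*z^3 - x*y*z^2 - 2*x^2*z - z^3 + x*y + 3*z
reduce: tr(b a b a b a b a) = tr(b a) * tr(b a b a b a) - tr(b^-1 a^-1 b^-1 a^-1)  (split on b) = z^4 - 4*z^2 + 2
tr(b a b a b a b) = tr(b) * tr(a b a b a b) - tr(a b a b a)  (reduce the b square) = y*z^3 - x*z^2 - 2*y*z + x
tr(a^2 b a b a b a b) = tr(a) * tr(b a b a b a b a) - tr(b a b a b a b)  (reduce the a square) = x*z^4 - y*z^3 - 3*x*z^2 + 2*y*z + x
tr(b a b a b^-1 a^2 b a) = tr(a^2 b a b a b a) * tr(b) - tr(a^2 b a b a b a b)  (eliminate b^-1) = x^2*y*z^3 - x*y^2*z^2 - x*z^4 - 2*x^2*y*z + x*y^2 + 3*x*z^2 + y*z - x
so tr(a^-1 b a b a b^-1 a^2 b) = tr(b a b a b^-1 a^2 b) * tr(a) - tr(b a b a b^-1 a^2 b a)  (eliminate a^-1) = x^3*y^2*z^2 - x^4*y*z - x^2*y^3*z - 2*x^2*y*z^3 + x^3*z^2 + x*y^2*z^2 + x*z^4 + 5*x^2*y*z - x^3 - x*y^2 - 4*x*z^2 - y*z + 3*x
tr(b^2) = tr(b) * tr(b) - tr(1)  (reduce the b square) = y^2 - 2
so tr(a b^2 a) = tr(a) * tr(b^2 a) - tr(b^2)  (reduce the a square) = x*y*z - x^2 - y^2 + 2
so tr(b a b^2 a b) = tr(b) * tr(a b^2 a b) - tr(a b^2 a)  (reduce the b square) = y^2*z^2 - 2*x*y*z + x^2 - 2
reduce: tr(a b a b^2 a b a) = tr(a) * tr(b a b^2 a b a) - tr(b a b^2 a b)  (reduce the a square) = x*y*z^3 - x^2*z^2 - y^2*z^2 + 2
tr(b a b a^3 b a b) = tr(a) * tr(a b a b^2 a b a) - tr(a b a b^2 a b)  (reduce the a square) = x^2*y*z^3 - x^3*z^2 - x*y^2*z^2 - y*z^3 + x*z^2 + 2*y*z + x
tr(b a b a^3 b a b a) = tr(a) * tr(b a b a b a b a^2) - tr(b a b a b a b a)  (reduce the a square) = x^2*z^4 - x*y*z^3 - 3*x^2*z^2 - z^4 + 2*x*y*z + x^2 + 4*z^2 - 2
tr(a^2 b a b a^-1 b a b a) = tr(b a b a^3 b a b) * tr(a) - tr(b a b a^3 b a b a)  (eliminate a^-1) = x^3*y*z^3 - x^4*z^2 - x^2*y^2*z^2 - x^2*z^4 + 4*x^2*z^2 + z^4 - 4*z^2 + 2
tr(b a b^2 a b a b a) = tr(b) * tr(a b a b a b a b) - tr(a b a b a b a)  (reduce the b square) = y*z^4 - x*z^3 - 3*y*z^2 + 2*x*z + y
tr(a^2 b a) = tr(a) * tr(a b a) - tr(a b)  (reduce the a square) = x^2*z - x*y - z
reduce: tr(a b a b^2 a) = tr(b) * tr(a^2 b a b) - tr(a^2 b a)  (reduce the b square) = x*y*z^2 - x^2*z - y^2*z + z
so tr(b a b^2 a b a b) = tr(b) * tr(a b a b^2 a b) - tr(a b a b^2 a)  (reduce the b square) = y^2*z^3 - 2*x*y*z^2 + x^2*z - y^2*z + x*y - z
reduce: tr(b a b a b a^2 b a b) = tr(a) * tr(b a b^2 a b a b a) - tr(b a b^2 a b a b)  (reduce the a square) = x*y*z^4 - x^2*z^3 - y^2*z^3 - x*y*z^2 + x^2*z + y^2*z + z
so tr(b a b a b a b a b a) = tr(b a b a) * tr(b a b a b a) - tr(b^-1 a^-1)  (split on b) = z^5 - 5*z^3 + 5*z
so tr(b a b a b a^2 b a b a) = tr(a) * tr(b a b a b a b a b a) - tr(b a b a b a b a b)  (reduce the a square) = x*z^5 - y*z^4 - 4*x*z^3 + 3*y*z^2 + 3*x*z - y
reduce: tr(a^2 b a b a^-1 b a b a b) = tr(b a b a b a^2 b a b) * tr(a) - tr(b a b a b a^2 b a b a)  (eliminate a^-1) = x^2*y*z^4 - x^3*z^3 - x*y^2*z^3 - x*z^5 - x^2*y*z^2 + y*z^4 + x^3*z + x*y^2*z + 4*x*z^3 - 3*y*z^2 - 2*x*z + y
tr(b a b a b^-1 a^2 b a b a^-1) = tr(a^2 b a b a^-1 b a b a) * tr(b) - tr(a^2 b a b a^-1 b a b a b)  (eliminate b^-1) = x^3*y^2*z^3 - x^4*y*z^2 - x^2*y^3*z^2 - 2*x^2*y*z^4 + x^3*z^3 + x*y^2*z^3 + x*z^5 + 5*x^2*y*z^2 - x^3*z - x*y^2*z - 4*x*z^3 - y*z^2 + 2*x*z + y
tr(b a b a b^-1 a^2 b a b) = tr(a^2 b a b^2 a b a) * tr(b) - tr(a^2 b a b^2 a b a b)  (eliminate b^-1) = x^2*y^2*z^3 - x^3*y*z^2 - x*y^3*z^2 - x*y*z^4 + x^2*z^3 + 2*x*y*z^2 - x^2*z + y^2*z + x*y - z
reduce: tr(a^-2 b a b a b^-1 a^2 b a b) = tr(b a b a b^-1 a^2 b a b a^-1) * tr(a) - tr(b a b a b^-1 a^2 b a b)  (eliminate a^-1) = x^4*y^2*z^3 - x^5*y*z^2 - x^3*y^3*z^2 - 2*x^3*y*z^4 + x^4*z^3 + x^2*z^5 + 6*x^3*y*z^2 + x*y^3*z^2 + x*y*z^4 - x^4*z - x^2*y^2*z - 5*x^2*z^3 - 3*x*y*z^2 + 3*x^2*z - y^2*z + z
tr(a b^-1 a^2 b a b^-1 a^-2 b a b) = tr(a^-2 b a b a b^-1 a^2 b a) * tr(b) - tr(a^-2 b a b a b^-1 a^2 b a b)  (eliminate b^-1) = -x^4*y^2*z^3 + x^5*y*z^2 + 2*x^3*y^3*z^2 + 2*x^3*y*z^4 - x^4*y^2*z - x^4*z^3 - x^2*y^4*z - 2*x^2*y^2*z^3 - x^2*z^5 - 5*x^3*y*z^2 + x^4*z + 6*x^2*y^2*z + 5*x^2*z^3 - x^3*y - x*y^3 - x*y*z^2 - 3*x^2*z + 3*x*y - z

-x^4*y^2*z^3 + x^5*y*z^2 + 2*x^3*y^3*z^2 + 2*x^3*y*z^4 - x^4*y^2*z - x^4*z^3 - x^2*y^4*z - 2*x^2*y^2*z^3 - x^2*z^5 - 5*x^3*y*z^2 + x^4*z + 6*x^2*y^2*z + 5*x^2*z^3 - x^3*y - x*y^3 - x*y*z^2 - 3*x^2*z + 3*x*y - z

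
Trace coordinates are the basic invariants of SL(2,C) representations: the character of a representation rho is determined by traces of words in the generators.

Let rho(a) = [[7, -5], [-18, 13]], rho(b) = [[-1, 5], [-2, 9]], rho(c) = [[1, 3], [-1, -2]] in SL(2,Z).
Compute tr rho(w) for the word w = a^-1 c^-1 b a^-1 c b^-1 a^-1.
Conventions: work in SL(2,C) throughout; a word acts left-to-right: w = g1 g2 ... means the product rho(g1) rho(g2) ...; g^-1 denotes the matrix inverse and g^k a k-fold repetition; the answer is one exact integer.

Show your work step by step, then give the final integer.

-323814

rho(a^-1) = [[13, 5], [18, 7]]
... * rho(c^-1) = [[-2, -3], [1, 1]]  ->  [[-21, -34], [-29, -47]]
... * rho(b) = [[-1, 5], [-2, 9]]  ->  [[89, -411], [123, -568]]
... * rho(a^-1) = [[13, 5], [18, 7]]  ->  [[-6241, -2432], [-8625, -3361]]
... * rho(c) = [[1, 3], [-1, -2]]  ->  [[-3809, -13859], [-5264, -19153]]
... * rho(b^-1) = [[9, -5], [2, -1]]  ->  [[-61999, 32904], [-85682, 45473]]
... * rho(a^-1) = [[13, 5], [18, 7]]  ->  [[-213715, -79667], [-295352, -110099]]
tr = -213715 + -110099 = -323814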